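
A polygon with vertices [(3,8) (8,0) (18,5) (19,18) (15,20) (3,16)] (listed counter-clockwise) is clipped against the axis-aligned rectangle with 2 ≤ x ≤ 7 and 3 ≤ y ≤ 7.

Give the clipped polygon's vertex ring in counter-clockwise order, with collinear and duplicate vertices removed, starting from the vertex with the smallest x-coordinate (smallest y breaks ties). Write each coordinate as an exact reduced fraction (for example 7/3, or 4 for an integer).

Clipped polygon: [(29/8,7) (49/8,3) (7,3) (7,7)]

1. After x ≥ 2: [(3,8) (8,0) (18,5) (19,18) (15,20) (3,16)]
2. After x ≤ 7: [(3,8) (7,8/5) (7,52/3) (3,16)]
3. After y ≥ 3: [(3,8) (49/8,3) (7,3) (7,52/3) (3,16)]
4. After y ≤ 7: [(29/8,7) (49/8,3) (7,3) (7,7)]
5. Canonical ring: [(29/8,7) (49/8,3) (7,3) (7,7)]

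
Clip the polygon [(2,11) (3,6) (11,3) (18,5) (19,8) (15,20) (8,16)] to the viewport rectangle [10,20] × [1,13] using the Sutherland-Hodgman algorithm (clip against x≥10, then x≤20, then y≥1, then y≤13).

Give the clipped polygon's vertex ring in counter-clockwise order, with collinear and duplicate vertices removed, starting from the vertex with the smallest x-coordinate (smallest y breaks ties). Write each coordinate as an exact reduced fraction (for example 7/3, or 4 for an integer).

1. After x ≥ 10: [(10,27/8) (11,3) (18,5) (19,8) (15,20) (10,120/7)]
2. After x ≤ 20: [(10,27/8) (11,3) (18,5) (19,8) (15,20) (10,120/7)]
3. After y ≥ 1: [(10,27/8) (11,3) (18,5) (19,8) (15,20) (10,120/7)]
4. After y ≤ 13: [(10,13) (10,27/8) (11,3) (18,5) (19,8) (52/3,13)]
5. Canonical ring: [(10,27/8) (11,3) (18,5) (19,8) (52/3,13) (10,13)]

Clipped polygon: [(10,27/8) (11,3) (18,5) (19,8) (52/3,13) (10,13)]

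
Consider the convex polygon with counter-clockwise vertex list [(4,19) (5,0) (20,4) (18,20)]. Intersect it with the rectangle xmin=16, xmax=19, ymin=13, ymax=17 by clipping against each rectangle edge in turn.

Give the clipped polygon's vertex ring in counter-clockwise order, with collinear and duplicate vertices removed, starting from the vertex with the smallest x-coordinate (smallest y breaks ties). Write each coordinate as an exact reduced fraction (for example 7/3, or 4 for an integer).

1. After x ≥ 16: [(16,139/7) (16,44/15) (20,4) (18,20)]
2. After x ≤ 19: [(16,139/7) (16,44/15) (19,56/15) (19,12) (18,20)]
3. After y ≥ 13: [(16,139/7) (16,13) (151/8,13) (18,20)]
4. After y ≤ 17: [(16,17) (16,13) (151/8,13) (147/8,17)]
5. Canonical ring: [(16,13) (151/8,13) (147/8,17) (16,17)]

Clipped polygon: [(16,13) (151/8,13) (147/8,17) (16,17)]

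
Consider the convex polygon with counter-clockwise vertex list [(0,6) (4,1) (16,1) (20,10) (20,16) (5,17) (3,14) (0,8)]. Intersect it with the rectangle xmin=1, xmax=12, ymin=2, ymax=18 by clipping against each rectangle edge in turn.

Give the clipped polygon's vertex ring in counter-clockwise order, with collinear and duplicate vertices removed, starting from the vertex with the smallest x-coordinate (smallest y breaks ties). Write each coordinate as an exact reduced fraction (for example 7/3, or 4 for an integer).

Clipped polygon: [(1,19/4) (16/5,2) (12,2) (12,248/15) (5,17) (3,14) (1,10)]

1. After x ≥ 1: [(1,19/4) (4,1) (16,1) (20,10) (20,16) (5,17) (3,14) (1,10)]
2. After x ≤ 12: [(1,19/4) (4,1) (12,1) (12,248/15) (5,17) (3,14) (1,10)]
3. After y ≥ 2: [(1,19/4) (16/5,2) (12,2) (12,248/15) (5,17) (3,14) (1,10)]
4. After y ≤ 18: [(1,19/4) (16/5,2) (12,2) (12,248/15) (5,17) (3,14) (1,10)]
5. Canonical ring: [(1,19/4) (16/5,2) (12,2) (12,248/15) (5,17) (3,14) (1,10)]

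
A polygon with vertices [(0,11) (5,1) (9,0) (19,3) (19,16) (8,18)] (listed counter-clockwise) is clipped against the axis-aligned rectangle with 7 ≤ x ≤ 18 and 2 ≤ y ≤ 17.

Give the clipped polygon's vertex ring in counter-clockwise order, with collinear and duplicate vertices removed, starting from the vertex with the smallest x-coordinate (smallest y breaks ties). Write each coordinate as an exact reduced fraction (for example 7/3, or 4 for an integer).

Clipped polygon: [(7,2) (47/3,2) (18,27/10) (18,178/11) (27/2,17) (7,17)]

1. After x ≥ 7: [(7,137/8) (7,1/2) (9,0) (19,3) (19,16) (8,18)]
2. After x ≤ 18: [(7,137/8) (7,1/2) (9,0) (18,27/10) (18,178/11) (8,18)]
3. After y ≥ 2: [(7,137/8) (7,2) (47/3,2) (18,27/10) (18,178/11) (8,18)]
4. After y ≤ 17: [(7,17) (7,2) (47/3,2) (18,27/10) (18,178/11) (27/2,17)]
5. Canonical ring: [(7,2) (47/3,2) (18,27/10) (18,178/11) (27/2,17) (7,17)]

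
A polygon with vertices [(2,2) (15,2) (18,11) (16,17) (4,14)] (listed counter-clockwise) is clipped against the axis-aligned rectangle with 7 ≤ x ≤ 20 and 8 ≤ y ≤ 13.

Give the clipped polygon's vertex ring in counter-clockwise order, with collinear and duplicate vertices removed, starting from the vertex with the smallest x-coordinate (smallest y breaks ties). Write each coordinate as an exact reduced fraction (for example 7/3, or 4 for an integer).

1. After x ≥ 7: [(7,2) (15,2) (18,11) (16,17) (7,59/4)]
2. After x ≤ 20: [(7,2) (15,2) (18,11) (16,17) (7,59/4)]
3. After y ≥ 8: [(7,8) (17,8) (18,11) (16,17) (7,59/4)]
4. After y ≤ 13: [(7,13) (7,8) (17,8) (18,11) (52/3,13)]
5. Canonical ring: [(7,8) (17,8) (18,11) (52/3,13) (7,13)]

Clipped polygon: [(7,8) (17,8) (18,11) (52/3,13) (7,13)]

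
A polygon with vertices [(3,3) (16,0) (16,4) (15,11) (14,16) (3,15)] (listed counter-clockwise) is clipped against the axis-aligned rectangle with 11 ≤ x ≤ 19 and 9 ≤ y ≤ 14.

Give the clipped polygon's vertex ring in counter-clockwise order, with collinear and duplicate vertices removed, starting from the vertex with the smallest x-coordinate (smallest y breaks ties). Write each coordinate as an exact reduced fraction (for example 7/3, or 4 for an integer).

Clipped polygon: [(11,9) (107/7,9) (15,11) (72/5,14) (11,14)]

1. After x ≥ 11: [(11,15/13) (16,0) (16,4) (15,11) (14,16) (11,173/11)]
2. After x ≤ 19: [(11,15/13) (16,0) (16,4) (15,11) (14,16) (11,173/11)]
3. After y ≥ 9: [(11,9) (107/7,9) (15,11) (14,16) (11,173/11)]
4. After y ≤ 14: [(11,14) (11,9) (107/7,9) (15,11) (72/5,14)]
5. Canonical ring: [(11,9) (107/7,9) (15,11) (72/5,14) (11,14)]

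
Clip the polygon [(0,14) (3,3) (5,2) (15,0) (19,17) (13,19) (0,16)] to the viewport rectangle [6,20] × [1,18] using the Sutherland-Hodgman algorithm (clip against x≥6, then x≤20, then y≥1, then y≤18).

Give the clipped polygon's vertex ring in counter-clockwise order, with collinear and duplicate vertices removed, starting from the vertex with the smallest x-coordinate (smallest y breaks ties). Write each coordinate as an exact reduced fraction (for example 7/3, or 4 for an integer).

Clipped polygon: [(6,9/5) (10,1) (259/17,1) (19,17) (16,18) (26/3,18) (6,226/13)]

1. After x ≥ 6: [(6,9/5) (15,0) (19,17) (13,19) (6,226/13)]
2. After x ≤ 20: [(6,9/5) (15,0) (19,17) (13,19) (6,226/13)]
3. After y ≥ 1: [(6,9/5) (10,1) (259/17,1) (19,17) (13,19) (6,226/13)]
4. After y ≤ 18: [(6,9/5) (10,1) (259/17,1) (19,17) (16,18) (26/3,18) (6,226/13)]
5. Canonical ring: [(6,9/5) (10,1) (259/17,1) (19,17) (16,18) (26/3,18) (6,226/13)]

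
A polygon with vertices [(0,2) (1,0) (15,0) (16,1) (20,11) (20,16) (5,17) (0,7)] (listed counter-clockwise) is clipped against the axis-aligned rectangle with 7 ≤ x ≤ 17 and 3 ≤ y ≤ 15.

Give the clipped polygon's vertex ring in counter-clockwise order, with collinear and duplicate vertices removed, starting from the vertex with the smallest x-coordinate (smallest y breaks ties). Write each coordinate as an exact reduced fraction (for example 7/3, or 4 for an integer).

Clipped polygon: [(7,3) (84/5,3) (17,7/2) (17,15) (7,15)]

1. After x ≥ 7: [(7,0) (15,0) (16,1) (20,11) (20,16) (7,253/15)]
2. After x ≤ 17: [(7,0) (15,0) (16,1) (17,7/2) (17,81/5) (7,253/15)]
3. After y ≥ 3: [(7,3) (84/5,3) (17,7/2) (17,81/5) (7,253/15)]
4. After y ≤ 15: [(7,15) (7,3) (84/5,3) (17,7/2) (17,15)]
5. Canonical ring: [(7,3) (84/5,3) (17,7/2) (17,15) (7,15)]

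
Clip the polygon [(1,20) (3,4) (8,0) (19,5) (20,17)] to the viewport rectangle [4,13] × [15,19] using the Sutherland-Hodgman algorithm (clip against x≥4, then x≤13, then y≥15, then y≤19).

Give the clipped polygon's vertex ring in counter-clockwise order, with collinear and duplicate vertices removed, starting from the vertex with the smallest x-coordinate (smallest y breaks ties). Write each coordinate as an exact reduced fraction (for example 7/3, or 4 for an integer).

1. After x ≥ 4: [(4,371/19) (4,16/5) (8,0) (19,5) (20,17)]
2. After x ≤ 13: [(13,344/19) (4,371/19) (4,16/5) (8,0) (13,25/11)]
3. After y ≥ 15: [(13,15) (13,344/19) (4,371/19) (4,15)]
4. After y ≤ 19: [(13,15) (13,344/19) (22/3,19) (4,19) (4,15)]
5. Canonical ring: [(4,15) (13,15) (13,344/19) (22/3,19) (4,19)]

Clipped polygon: [(4,15) (13,15) (13,344/19) (22/3,19) (4,19)]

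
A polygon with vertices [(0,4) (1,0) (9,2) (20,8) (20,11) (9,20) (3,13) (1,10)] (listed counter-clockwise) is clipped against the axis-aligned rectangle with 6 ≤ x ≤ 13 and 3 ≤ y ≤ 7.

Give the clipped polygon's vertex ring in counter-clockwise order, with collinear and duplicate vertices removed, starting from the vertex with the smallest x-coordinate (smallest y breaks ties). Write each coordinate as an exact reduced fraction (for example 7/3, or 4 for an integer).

Clipped polygon: [(6,3) (65/6,3) (13,46/11) (13,7) (6,7)]

1. After x ≥ 6: [(6,5/4) (9,2) (20,8) (20,11) (9,20) (6,33/2)]
2. After x ≤ 13: [(6,5/4) (9,2) (13,46/11) (13,184/11) (9,20) (6,33/2)]
3. After y ≥ 3: [(6,3) (65/6,3) (13,46/11) (13,184/11) (9,20) (6,33/2)]
4. After y ≤ 7: [(6,7) (6,3) (65/6,3) (13,46/11) (13,7)]
5. Canonical ring: [(6,3) (65/6,3) (13,46/11) (13,7) (6,7)]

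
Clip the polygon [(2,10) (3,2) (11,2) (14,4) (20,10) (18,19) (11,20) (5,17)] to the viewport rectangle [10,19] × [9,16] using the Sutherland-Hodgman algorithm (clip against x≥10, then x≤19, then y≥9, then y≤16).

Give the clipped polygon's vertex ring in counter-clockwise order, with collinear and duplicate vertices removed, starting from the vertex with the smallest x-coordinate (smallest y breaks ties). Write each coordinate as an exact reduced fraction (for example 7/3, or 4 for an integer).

Clipped polygon: [(10,9) (19,9) (19,29/2) (56/3,16) (10,16)]

1. After x ≥ 10: [(10,2) (11,2) (14,4) (20,10) (18,19) (11,20) (10,39/2)]
2. After x ≤ 19: [(10,2) (11,2) (14,4) (19,9) (19,29/2) (18,19) (11,20) (10,39/2)]
3. After y ≥ 9: [(10,9) (19,9) (19,9) (19,29/2) (18,19) (11,20) (10,39/2)]
4. After y ≤ 16: [(10,16) (10,9) (19,9) (19,9) (19,29/2) (56/3,16)]
5. Canonical ring: [(10,9) (19,9) (19,29/2) (56/3,16) (10,16)]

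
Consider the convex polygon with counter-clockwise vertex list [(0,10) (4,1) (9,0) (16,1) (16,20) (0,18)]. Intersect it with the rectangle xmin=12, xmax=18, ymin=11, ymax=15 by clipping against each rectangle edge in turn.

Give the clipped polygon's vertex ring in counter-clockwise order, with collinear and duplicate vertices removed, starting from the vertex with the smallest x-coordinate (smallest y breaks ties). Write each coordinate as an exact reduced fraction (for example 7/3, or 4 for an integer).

1. After x ≥ 12: [(12,3/7) (16,1) (16,20) (12,39/2)]
2. After x ≤ 18: [(12,3/7) (16,1) (16,20) (12,39/2)]
3. After y ≥ 11: [(12,11) (16,11) (16,20) (12,39/2)]
4. After y ≤ 15: [(12,15) (12,11) (16,11) (16,15)]
5. Canonical ring: [(12,11) (16,11) (16,15) (12,15)]

Clipped polygon: [(12,11) (16,11) (16,15) (12,15)]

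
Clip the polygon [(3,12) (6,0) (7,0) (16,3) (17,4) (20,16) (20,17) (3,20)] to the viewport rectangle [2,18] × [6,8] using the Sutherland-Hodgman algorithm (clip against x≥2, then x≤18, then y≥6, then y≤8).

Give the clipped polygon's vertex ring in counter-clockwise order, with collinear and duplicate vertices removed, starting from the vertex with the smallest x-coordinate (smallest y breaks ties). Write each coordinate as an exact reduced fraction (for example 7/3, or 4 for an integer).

1. After x ≥ 2: [(3,12) (6,0) (7,0) (16,3) (17,4) (20,16) (20,17) (3,20)]
2. After x ≤ 18: [(3,12) (6,0) (7,0) (16,3) (17,4) (18,8) (18,295/17) (3,20)]
3. After y ≥ 6: [(3,12) (9/2,6) (35/2,6) (18,8) (18,295/17) (3,20)]
4. After y ≤ 8: [(4,8) (9/2,6) (35/2,6) (18,8) (18,8)]
5. Canonical ring: [(4,8) (9/2,6) (35/2,6) (18,8)]

Clipped polygon: [(4,8) (9/2,6) (35/2,6) (18,8)]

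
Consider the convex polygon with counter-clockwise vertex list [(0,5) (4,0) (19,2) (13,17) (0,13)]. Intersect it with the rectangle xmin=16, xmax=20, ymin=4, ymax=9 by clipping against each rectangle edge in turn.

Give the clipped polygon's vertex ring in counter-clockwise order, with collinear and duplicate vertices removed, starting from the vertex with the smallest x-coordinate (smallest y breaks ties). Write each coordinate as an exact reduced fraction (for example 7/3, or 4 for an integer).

1. After x ≥ 16: [(16,8/5) (19,2) (16,19/2)]
2. After x ≤ 20: [(16,8/5) (19,2) (16,19/2)]
3. After y ≥ 4: [(16,4) (91/5,4) (16,19/2)]
4. After y ≤ 9: [(16,9) (16,4) (91/5,4) (81/5,9)]
5. Canonical ring: [(16,4) (91/5,4) (81/5,9) (16,9)]

Clipped polygon: [(16,4) (91/5,4) (81/5,9) (16,9)]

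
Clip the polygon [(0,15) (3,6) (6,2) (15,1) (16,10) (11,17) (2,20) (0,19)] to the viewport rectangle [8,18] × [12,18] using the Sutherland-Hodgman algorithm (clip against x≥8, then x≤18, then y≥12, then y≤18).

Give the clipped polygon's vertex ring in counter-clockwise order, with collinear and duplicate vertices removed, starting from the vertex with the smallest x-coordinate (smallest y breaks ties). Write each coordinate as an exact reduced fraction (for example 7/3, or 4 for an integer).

1. After x ≥ 8: [(8,16/9) (15,1) (16,10) (11,17) (8,18)]
2. After x ≤ 18: [(8,16/9) (15,1) (16,10) (11,17) (8,18)]
3. After y ≥ 12: [(8,12) (102/7,12) (11,17) (8,18)]
4. After y ≤ 18: [(8,12) (102/7,12) (11,17) (8,18)]
5. Canonical ring: [(8,12) (102/7,12) (11,17) (8,18)]

Clipped polygon: [(8,12) (102/7,12) (11,17) (8,18)]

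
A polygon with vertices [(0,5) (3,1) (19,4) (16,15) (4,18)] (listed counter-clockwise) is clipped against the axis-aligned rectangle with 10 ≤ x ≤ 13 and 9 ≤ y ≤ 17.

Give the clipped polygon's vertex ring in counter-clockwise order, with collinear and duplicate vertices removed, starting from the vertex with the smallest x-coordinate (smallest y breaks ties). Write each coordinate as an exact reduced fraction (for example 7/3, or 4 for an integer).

1. After x ≥ 10: [(10,37/16) (19,4) (16,15) (10,33/2)]
2. After x ≤ 13: [(10,37/16) (13,23/8) (13,63/4) (10,33/2)]
3. After y ≥ 9: [(10,9) (13,9) (13,63/4) (10,33/2)]
4. After y ≤ 17: [(10,9) (13,9) (13,63/4) (10,33/2)]
5. Canonical ring: [(10,9) (13,9) (13,63/4) (10,33/2)]

Clipped polygon: [(10,9) (13,9) (13,63/4) (10,33/2)]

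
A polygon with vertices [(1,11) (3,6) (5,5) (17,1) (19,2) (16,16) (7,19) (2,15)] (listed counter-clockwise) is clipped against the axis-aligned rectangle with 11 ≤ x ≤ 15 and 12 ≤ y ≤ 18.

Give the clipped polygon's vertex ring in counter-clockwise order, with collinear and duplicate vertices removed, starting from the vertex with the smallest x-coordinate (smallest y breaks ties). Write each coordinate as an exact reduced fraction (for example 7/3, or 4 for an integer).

1. After x ≥ 11: [(11,3) (17,1) (19,2) (16,16) (11,53/3)]
2. After x ≤ 15: [(11,3) (15,5/3) (15,49/3) (11,53/3)]
3. After y ≥ 12: [(11,12) (15,12) (15,49/3) (11,53/3)]
4. After y ≤ 18: [(11,12) (15,12) (15,49/3) (11,53/3)]
5. Canonical ring: [(11,12) (15,12) (15,49/3) (11,53/3)]

Clipped polygon: [(11,12) (15,12) (15,49/3) (11,53/3)]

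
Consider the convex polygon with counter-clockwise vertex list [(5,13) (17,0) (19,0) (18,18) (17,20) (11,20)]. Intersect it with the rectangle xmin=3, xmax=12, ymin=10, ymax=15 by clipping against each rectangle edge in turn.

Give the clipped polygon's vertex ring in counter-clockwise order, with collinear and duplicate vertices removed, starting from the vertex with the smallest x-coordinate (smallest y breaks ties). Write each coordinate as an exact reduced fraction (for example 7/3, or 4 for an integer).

Clipped polygon: [(5,13) (101/13,10) (12,10) (12,15) (47/7,15)]

1. After x ≥ 3: [(5,13) (17,0) (19,0) (18,18) (17,20) (11,20)]
2. After x ≤ 12: [(5,13) (12,65/12) (12,20) (11,20)]
3. After y ≥ 10: [(5,13) (101/13,10) (12,10) (12,20) (11,20)]
4. After y ≤ 15: [(47/7,15) (5,13) (101/13,10) (12,10) (12,15)]
5. Canonical ring: [(5,13) (101/13,10) (12,10) (12,15) (47/7,15)]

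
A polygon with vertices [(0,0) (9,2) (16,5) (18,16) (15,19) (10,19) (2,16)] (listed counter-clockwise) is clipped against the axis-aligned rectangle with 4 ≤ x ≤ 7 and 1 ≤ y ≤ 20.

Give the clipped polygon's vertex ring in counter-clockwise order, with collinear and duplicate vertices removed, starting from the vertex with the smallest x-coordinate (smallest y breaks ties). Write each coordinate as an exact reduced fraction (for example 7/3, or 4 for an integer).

1. After x ≥ 4: [(4,8/9) (9,2) (16,5) (18,16) (15,19) (10,19) (4,67/4)]
2. After x ≤ 7: [(4,8/9) (7,14/9) (7,143/8) (4,67/4)]
3. After y ≥ 1: [(4,1) (9/2,1) (7,14/9) (7,143/8) (4,67/4)]
4. After y ≤ 20: [(4,1) (9/2,1) (7,14/9) (7,143/8) (4,67/4)]
5. Canonical ring: [(4,1) (9/2,1) (7,14/9) (7,143/8) (4,67/4)]

Clipped polygon: [(4,1) (9/2,1) (7,14/9) (7,143/8) (4,67/4)]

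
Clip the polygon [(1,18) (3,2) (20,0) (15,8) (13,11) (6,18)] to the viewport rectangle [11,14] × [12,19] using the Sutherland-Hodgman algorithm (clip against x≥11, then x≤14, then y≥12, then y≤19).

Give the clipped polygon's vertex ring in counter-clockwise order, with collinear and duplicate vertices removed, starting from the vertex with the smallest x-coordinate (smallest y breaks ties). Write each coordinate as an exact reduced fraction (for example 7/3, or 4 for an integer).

Clipped polygon: [(11,12) (12,12) (11,13)]

1. After x ≥ 11: [(11,18/17) (20,0) (15,8) (13,11) (11,13)]
2. After x ≤ 14: [(11,18/17) (14,12/17) (14,19/2) (13,11) (11,13)]
3. After y ≥ 12: [(11,12) (12,12) (11,13)]
4. After y ≤ 19: [(11,12) (12,12) (11,13)]
5. Canonical ring: [(11,12) (12,12) (11,13)]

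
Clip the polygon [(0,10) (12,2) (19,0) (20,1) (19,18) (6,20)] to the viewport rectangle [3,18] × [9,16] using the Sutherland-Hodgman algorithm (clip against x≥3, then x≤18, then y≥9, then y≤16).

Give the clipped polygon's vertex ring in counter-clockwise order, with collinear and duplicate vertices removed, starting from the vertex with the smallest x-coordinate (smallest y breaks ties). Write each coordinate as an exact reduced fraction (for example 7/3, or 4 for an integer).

1. After x ≥ 3: [(3,15) (3,8) (12,2) (19,0) (20,1) (19,18) (6,20)]
2. After x ≤ 18: [(3,15) (3,8) (12,2) (18,2/7) (18,236/13) (6,20)]
3. After y ≥ 9: [(3,15) (3,9) (18,9) (18,236/13) (6,20)]
4. After y ≤ 16: [(18/5,16) (3,15) (3,9) (18,9) (18,16)]
5. Canonical ring: [(3,9) (18,9) (18,16) (18/5,16) (3,15)]

Clipped polygon: [(3,9) (18,9) (18,16) (18/5,16) (3,15)]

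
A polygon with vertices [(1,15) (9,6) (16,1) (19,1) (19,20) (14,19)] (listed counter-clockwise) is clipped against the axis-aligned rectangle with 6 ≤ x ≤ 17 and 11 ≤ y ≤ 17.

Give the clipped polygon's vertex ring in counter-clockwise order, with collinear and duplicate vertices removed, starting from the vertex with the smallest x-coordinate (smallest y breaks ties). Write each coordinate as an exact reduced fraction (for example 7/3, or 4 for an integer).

Clipped polygon: [(6,11) (17,11) (17,17) (15/2,17) (6,215/13)]

1. After x ≥ 6: [(6,215/13) (6,75/8) (9,6) (16,1) (19,1) (19,20) (14,19)]
2. After x ≤ 17: [(6,215/13) (6,75/8) (9,6) (16,1) (17,1) (17,98/5) (14,19)]
3. After y ≥ 11: [(6,215/13) (6,11) (17,11) (17,98/5) (14,19)]
4. After y ≤ 17: [(15/2,17) (6,215/13) (6,11) (17,11) (17,17)]
5. Canonical ring: [(6,11) (17,11) (17,17) (15/2,17) (6,215/13)]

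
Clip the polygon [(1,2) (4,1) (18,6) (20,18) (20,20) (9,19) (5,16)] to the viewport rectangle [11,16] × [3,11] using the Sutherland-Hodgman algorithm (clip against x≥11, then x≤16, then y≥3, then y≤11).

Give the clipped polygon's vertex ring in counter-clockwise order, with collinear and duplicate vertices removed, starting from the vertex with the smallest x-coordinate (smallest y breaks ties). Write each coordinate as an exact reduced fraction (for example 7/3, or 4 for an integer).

Clipped polygon: [(11,7/2) (16,37/7) (16,11) (11,11)]

1. After x ≥ 11: [(11,7/2) (18,6) (20,18) (20,20) (11,211/11)]
2. After x ≤ 16: [(11,7/2) (16,37/7) (16,216/11) (11,211/11)]
3. After y ≥ 3: [(11,7/2) (16,37/7) (16,216/11) (11,211/11)]
4. After y ≤ 11: [(11,11) (11,7/2) (16,37/7) (16,11)]
5. Canonical ring: [(11,7/2) (16,37/7) (16,11) (11,11)]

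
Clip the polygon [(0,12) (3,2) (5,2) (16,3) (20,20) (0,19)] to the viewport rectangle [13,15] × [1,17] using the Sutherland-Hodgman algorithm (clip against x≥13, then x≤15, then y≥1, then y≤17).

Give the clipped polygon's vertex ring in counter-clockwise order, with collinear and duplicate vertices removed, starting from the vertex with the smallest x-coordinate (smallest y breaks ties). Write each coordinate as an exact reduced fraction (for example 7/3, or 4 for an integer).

Clipped polygon: [(13,30/11) (15,32/11) (15,17) (13,17)]

1. After x ≥ 13: [(13,30/11) (16,3) (20,20) (13,393/20)]
2. After x ≤ 15: [(13,30/11) (15,32/11) (15,79/4) (13,393/20)]
3. After y ≥ 1: [(13,30/11) (15,32/11) (15,79/4) (13,393/20)]
4. After y ≤ 17: [(13,17) (13,30/11) (15,32/11) (15,17)]
5. Canonical ring: [(13,30/11) (15,32/11) (15,17) (13,17)]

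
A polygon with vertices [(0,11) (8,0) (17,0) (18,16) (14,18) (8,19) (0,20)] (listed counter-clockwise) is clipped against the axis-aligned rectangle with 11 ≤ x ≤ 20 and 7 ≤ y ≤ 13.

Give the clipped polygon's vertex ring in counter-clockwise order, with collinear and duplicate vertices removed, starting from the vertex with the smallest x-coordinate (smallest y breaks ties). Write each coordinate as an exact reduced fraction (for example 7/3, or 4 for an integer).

Clipped polygon: [(11,7) (279/16,7) (285/16,13) (11,13)]

1. After x ≥ 11: [(11,0) (17,0) (18,16) (14,18) (11,37/2)]
2. After x ≤ 20: [(11,0) (17,0) (18,16) (14,18) (11,37/2)]
3. After y ≥ 7: [(11,7) (279/16,7) (18,16) (14,18) (11,37/2)]
4. After y ≤ 13: [(11,13) (11,7) (279/16,7) (285/16,13)]
5. Canonical ring: [(11,7) (279/16,7) (285/16,13) (11,13)]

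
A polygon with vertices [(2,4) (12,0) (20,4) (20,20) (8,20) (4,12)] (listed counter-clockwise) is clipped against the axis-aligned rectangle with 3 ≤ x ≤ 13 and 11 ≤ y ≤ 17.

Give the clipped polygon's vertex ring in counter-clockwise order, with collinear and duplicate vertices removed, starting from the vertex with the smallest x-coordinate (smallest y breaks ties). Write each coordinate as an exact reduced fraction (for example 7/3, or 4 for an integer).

1. After x ≥ 3: [(3,8) (3,18/5) (12,0) (20,4) (20,20) (8,20) (4,12)]
2. After x ≤ 13: [(3,8) (3,18/5) (12,0) (13,1/2) (13,20) (8,20) (4,12)]
3. After y ≥ 11: [(15/4,11) (13,11) (13,20) (8,20) (4,12)]
4. After y ≤ 17: [(15/4,11) (13,11) (13,17) (13/2,17) (4,12)]
5. Canonical ring: [(15/4,11) (13,11) (13,17) (13/2,17) (4,12)]

Clipped polygon: [(15/4,11) (13,11) (13,17) (13/2,17) (4,12)]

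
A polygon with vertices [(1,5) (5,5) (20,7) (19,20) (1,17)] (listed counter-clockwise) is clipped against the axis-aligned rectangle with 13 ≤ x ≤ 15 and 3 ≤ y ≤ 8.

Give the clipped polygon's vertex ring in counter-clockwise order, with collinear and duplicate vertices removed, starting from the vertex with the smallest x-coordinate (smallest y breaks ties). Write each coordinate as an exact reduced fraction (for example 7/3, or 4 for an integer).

Clipped polygon: [(13,91/15) (15,19/3) (15,8) (13,8)]

1. After x ≥ 13: [(13,91/15) (20,7) (19,20) (13,19)]
2. After x ≤ 15: [(13,91/15) (15,19/3) (15,58/3) (13,19)]
3. After y ≥ 3: [(13,91/15) (15,19/3) (15,58/3) (13,19)]
4. After y ≤ 8: [(13,8) (13,91/15) (15,19/3) (15,8)]
5. Canonical ring: [(13,91/15) (15,19/3) (15,8) (13,8)]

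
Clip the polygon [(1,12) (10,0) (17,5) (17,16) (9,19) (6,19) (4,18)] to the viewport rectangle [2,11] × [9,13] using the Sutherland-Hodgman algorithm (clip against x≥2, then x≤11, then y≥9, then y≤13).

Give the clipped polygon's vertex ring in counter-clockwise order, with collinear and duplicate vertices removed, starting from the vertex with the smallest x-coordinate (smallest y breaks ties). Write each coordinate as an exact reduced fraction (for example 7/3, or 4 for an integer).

1. After x ≥ 2: [(2,14) (2,32/3) (10,0) (17,5) (17,16) (9,19) (6,19) (4,18)]
2. After x ≤ 11: [(2,14) (2,32/3) (10,0) (11,5/7) (11,73/4) (9,19) (6,19) (4,18)]
3. After y ≥ 9: [(2,14) (2,32/3) (13/4,9) (11,9) (11,73/4) (9,19) (6,19) (4,18)]
4. After y ≤ 13: [(2,13) (2,32/3) (13/4,9) (11,9) (11,13)]
5. Canonical ring: [(2,32/3) (13/4,9) (11,9) (11,13) (2,13)]

Clipped polygon: [(2,32/3) (13/4,9) (11,9) (11,13) (2,13)]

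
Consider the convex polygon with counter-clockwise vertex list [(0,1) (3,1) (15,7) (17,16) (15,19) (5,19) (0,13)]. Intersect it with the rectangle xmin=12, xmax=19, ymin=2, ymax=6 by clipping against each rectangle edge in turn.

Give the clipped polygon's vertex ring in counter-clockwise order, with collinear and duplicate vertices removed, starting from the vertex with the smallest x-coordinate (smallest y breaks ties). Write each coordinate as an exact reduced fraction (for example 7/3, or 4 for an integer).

1. After x ≥ 12: [(12,11/2) (15,7) (17,16) (15,19) (12,19)]
2. After x ≤ 19: [(12,11/2) (15,7) (17,16) (15,19) (12,19)]
3. After y ≥ 2: [(12,11/2) (15,7) (17,16) (15,19) (12,19)]
4. After y ≤ 6: [(12,6) (12,11/2) (13,6)]
5. Canonical ring: [(12,11/2) (13,6) (12,6)]

Clipped polygon: [(12,11/2) (13,6) (12,6)]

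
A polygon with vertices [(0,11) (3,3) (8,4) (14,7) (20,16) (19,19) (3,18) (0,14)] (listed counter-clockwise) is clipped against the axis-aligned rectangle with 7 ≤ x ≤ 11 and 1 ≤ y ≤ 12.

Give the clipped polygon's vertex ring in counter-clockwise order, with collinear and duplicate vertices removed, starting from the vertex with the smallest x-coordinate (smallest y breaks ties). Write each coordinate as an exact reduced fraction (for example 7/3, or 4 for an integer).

1. After x ≥ 7: [(7,19/5) (8,4) (14,7) (20,16) (19,19) (7,73/4)]
2. After x ≤ 11: [(7,19/5) (8,4) (11,11/2) (11,37/2) (7,73/4)]
3. After y ≥ 1: [(7,19/5) (8,4) (11,11/2) (11,37/2) (7,73/4)]
4. After y ≤ 12: [(7,12) (7,19/5) (8,4) (11,11/2) (11,12)]
5. Canonical ring: [(7,19/5) (8,4) (11,11/2) (11,12) (7,12)]

Clipped polygon: [(7,19/5) (8,4) (11,11/2) (11,12) (7,12)]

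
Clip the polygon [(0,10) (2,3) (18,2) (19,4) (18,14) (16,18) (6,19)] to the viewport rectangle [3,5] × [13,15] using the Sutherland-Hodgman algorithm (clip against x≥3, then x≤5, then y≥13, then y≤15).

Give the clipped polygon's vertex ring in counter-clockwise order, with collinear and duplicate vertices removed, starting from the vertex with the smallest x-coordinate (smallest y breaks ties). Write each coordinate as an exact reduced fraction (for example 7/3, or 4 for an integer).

Clipped polygon: [(3,13) (5,13) (5,15) (10/3,15) (3,29/2)]

1. After x ≥ 3: [(3,29/2) (3,47/16) (18,2) (19,4) (18,14) (16,18) (6,19)]
2. After x ≤ 5: [(5,35/2) (3,29/2) (3,47/16) (5,45/16)]
3. After y ≥ 13: [(5,13) (5,35/2) (3,29/2) (3,13)]
4. After y ≤ 15: [(5,13) (5,15) (10/3,15) (3,29/2) (3,13)]
5. Canonical ring: [(3,13) (5,13) (5,15) (10/3,15) (3,29/2)]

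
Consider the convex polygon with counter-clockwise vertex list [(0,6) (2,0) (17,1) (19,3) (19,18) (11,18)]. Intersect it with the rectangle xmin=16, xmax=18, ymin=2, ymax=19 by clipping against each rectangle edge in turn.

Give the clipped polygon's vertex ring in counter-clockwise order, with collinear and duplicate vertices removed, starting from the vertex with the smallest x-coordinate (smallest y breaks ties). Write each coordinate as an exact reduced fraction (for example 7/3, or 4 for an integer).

1. After x ≥ 16: [(16,14/15) (17,1) (19,3) (19,18) (16,18)]
2. After x ≤ 18: [(16,14/15) (17,1) (18,2) (18,18) (16,18)]
3. After y ≥ 2: [(16,2) (18,2) (18,2) (18,18) (16,18)]
4. After y ≤ 19: [(16,2) (18,2) (18,2) (18,18) (16,18)]
5. Canonical ring: [(16,2) (18,2) (18,18) (16,18)]

Clipped polygon: [(16,2) (18,2) (18,18) (16,18)]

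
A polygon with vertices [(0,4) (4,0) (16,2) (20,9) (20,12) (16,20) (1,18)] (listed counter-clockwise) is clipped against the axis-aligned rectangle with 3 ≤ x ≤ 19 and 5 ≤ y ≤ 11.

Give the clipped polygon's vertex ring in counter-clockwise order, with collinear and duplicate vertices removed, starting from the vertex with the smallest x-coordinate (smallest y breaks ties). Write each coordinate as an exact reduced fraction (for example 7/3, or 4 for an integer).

Clipped polygon: [(3,5) (124/7,5) (19,29/4) (19,11) (3,11)]

1. After x ≥ 3: [(3,1) (4,0) (16,2) (20,9) (20,12) (16,20) (3,274/15)]
2. After x ≤ 19: [(3,1) (4,0) (16,2) (19,29/4) (19,14) (16,20) (3,274/15)]
3. After y ≥ 5: [(3,5) (124/7,5) (19,29/4) (19,14) (16,20) (3,274/15)]
4. After y ≤ 11: [(3,11) (3,5) (124/7,5) (19,29/4) (19,11)]
5. Canonical ring: [(3,5) (124/7,5) (19,29/4) (19,11) (3,11)]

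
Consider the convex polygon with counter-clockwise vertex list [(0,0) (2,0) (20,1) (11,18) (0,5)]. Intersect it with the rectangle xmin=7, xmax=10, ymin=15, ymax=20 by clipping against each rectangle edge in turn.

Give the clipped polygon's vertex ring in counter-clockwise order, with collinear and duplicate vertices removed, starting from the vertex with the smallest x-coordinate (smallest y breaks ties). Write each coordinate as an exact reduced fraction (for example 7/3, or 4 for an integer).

1. After x ≥ 7: [(7,5/18) (20,1) (11,18) (7,146/11)]
2. After x ≤ 10: [(7,5/18) (10,4/9) (10,185/11) (7,146/11)]
3. After y ≥ 15: [(10,15) (10,185/11) (110/13,15)]
4. After y ≤ 20: [(10,15) (10,185/11) (110/13,15)]
5. Canonical ring: [(110/13,15) (10,15) (10,185/11)]

Clipped polygon: [(110/13,15) (10,15) (10,185/11)]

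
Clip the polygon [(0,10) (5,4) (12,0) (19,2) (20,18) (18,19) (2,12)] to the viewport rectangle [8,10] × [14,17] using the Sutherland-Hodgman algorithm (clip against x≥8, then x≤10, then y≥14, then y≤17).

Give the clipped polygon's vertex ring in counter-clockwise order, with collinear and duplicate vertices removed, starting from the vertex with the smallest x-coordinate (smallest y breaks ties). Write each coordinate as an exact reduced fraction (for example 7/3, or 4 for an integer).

1. After x ≥ 8: [(8,16/7) (12,0) (19,2) (20,18) (18,19) (8,117/8)]
2. After x ≤ 10: [(8,16/7) (10,8/7) (10,31/2) (8,117/8)]
3. After y ≥ 14: [(8,14) (10,14) (10,31/2) (8,117/8)]
4. After y ≤ 17: [(8,14) (10,14) (10,31/2) (8,117/8)]
5. Canonical ring: [(8,14) (10,14) (10,31/2) (8,117/8)]

Clipped polygon: [(8,14) (10,14) (10,31/2) (8,117/8)]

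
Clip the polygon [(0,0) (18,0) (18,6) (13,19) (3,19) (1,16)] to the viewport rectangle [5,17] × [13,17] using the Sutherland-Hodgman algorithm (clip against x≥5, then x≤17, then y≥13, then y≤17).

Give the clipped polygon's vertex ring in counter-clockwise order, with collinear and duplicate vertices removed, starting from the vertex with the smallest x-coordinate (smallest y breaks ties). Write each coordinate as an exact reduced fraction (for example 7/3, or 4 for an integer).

Clipped polygon: [(5,13) (199/13,13) (179/13,17) (5,17)]

1. After x ≥ 5: [(5,0) (18,0) (18,6) (13,19) (5,19)]
2. After x ≤ 17: [(5,0) (17,0) (17,43/5) (13,19) (5,19)]
3. After y ≥ 13: [(5,13) (199/13,13) (13,19) (5,19)]
4. After y ≤ 17: [(5,17) (5,13) (199/13,13) (179/13,17)]
5. Canonical ring: [(5,13) (199/13,13) (179/13,17) (5,17)]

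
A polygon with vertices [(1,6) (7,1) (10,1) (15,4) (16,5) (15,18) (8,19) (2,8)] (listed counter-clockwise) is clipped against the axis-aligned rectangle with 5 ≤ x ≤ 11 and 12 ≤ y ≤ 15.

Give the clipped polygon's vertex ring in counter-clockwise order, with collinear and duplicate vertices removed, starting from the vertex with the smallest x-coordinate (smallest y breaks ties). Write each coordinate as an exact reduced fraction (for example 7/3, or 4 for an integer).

Clipped polygon: [(5,12) (11,12) (11,15) (64/11,15) (5,27/2)]

1. After x ≥ 5: [(5,8/3) (7,1) (10,1) (15,4) (16,5) (15,18) (8,19) (5,27/2)]
2. After x ≤ 11: [(5,8/3) (7,1) (10,1) (11,8/5) (11,130/7) (8,19) (5,27/2)]
3. After y ≥ 12: [(5,12) (11,12) (11,130/7) (8,19) (5,27/2)]
4. After y ≤ 15: [(5,12) (11,12) (11,15) (64/11,15) (5,27/2)]
5. Canonical ring: [(5,12) (11,12) (11,15) (64/11,15) (5,27/2)]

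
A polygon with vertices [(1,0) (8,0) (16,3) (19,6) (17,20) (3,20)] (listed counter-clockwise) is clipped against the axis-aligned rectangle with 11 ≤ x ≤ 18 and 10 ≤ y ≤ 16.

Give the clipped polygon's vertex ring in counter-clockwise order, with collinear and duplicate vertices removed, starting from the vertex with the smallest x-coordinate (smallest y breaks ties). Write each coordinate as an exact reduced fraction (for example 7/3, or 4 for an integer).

1. After x ≥ 11: [(11,9/8) (16,3) (19,6) (17,20) (11,20)]
2. After x ≤ 18: [(11,9/8) (16,3) (18,5) (18,13) (17,20) (11,20)]
3. After y ≥ 10: [(11,10) (18,10) (18,13) (17,20) (11,20)]
4. After y ≤ 16: [(11,16) (11,10) (18,10) (18,13) (123/7,16)]
5. Canonical ring: [(11,10) (18,10) (18,13) (123/7,16) (11,16)]

Clipped polygon: [(11,10) (18,10) (18,13) (123/7,16) (11,16)]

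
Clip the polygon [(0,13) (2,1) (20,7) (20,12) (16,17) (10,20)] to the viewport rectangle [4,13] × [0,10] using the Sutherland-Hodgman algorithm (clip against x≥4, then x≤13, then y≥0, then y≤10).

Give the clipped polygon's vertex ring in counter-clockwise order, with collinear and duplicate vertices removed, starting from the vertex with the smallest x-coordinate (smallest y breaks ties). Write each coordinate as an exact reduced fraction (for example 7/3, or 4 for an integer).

Clipped polygon: [(4,5/3) (13,14/3) (13,10) (4,10)]

1. After x ≥ 4: [(4,79/5) (4,5/3) (20,7) (20,12) (16,17) (10,20)]
2. After x ≤ 13: [(4,79/5) (4,5/3) (13,14/3) (13,37/2) (10,20)]
3. After y ≥ 0: [(4,79/5) (4,5/3) (13,14/3) (13,37/2) (10,20)]
4. After y ≤ 10: [(4,10) (4,5/3) (13,14/3) (13,10)]
5. Canonical ring: [(4,5/3) (13,14/3) (13,10) (4,10)]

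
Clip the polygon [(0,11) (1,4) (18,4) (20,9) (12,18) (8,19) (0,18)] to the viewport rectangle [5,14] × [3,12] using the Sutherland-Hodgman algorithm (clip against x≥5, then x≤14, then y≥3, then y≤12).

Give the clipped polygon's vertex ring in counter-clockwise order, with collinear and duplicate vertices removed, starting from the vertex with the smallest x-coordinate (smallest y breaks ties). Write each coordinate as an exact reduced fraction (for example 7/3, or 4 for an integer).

Clipped polygon: [(5,4) (14,4) (14,12) (5,12)]

1. After x ≥ 5: [(5,4) (18,4) (20,9) (12,18) (8,19) (5,149/8)]
2. After x ≤ 14: [(5,4) (14,4) (14,63/4) (12,18) (8,19) (5,149/8)]
3. After y ≥ 3: [(5,4) (14,4) (14,63/4) (12,18) (8,19) (5,149/8)]
4. After y ≤ 12: [(5,12) (5,4) (14,4) (14,12)]
5. Canonical ring: [(5,4) (14,4) (14,12) (5,12)]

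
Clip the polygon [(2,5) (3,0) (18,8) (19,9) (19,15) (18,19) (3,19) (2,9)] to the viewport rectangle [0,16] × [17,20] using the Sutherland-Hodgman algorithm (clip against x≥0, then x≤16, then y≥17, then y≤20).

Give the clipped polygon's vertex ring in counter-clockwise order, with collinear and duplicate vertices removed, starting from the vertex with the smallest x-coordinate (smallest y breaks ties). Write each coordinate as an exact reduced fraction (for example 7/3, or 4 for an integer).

1. After x ≥ 0: [(2,5) (3,0) (18,8) (19,9) (19,15) (18,19) (3,19) (2,9)]
2. After x ≤ 16: [(2,5) (3,0) (16,104/15) (16,19) (3,19) (2,9)]
3. After y ≥ 17: [(16,17) (16,19) (3,19) (14/5,17)]
4. After y ≤ 20: [(16,17) (16,19) (3,19) (14/5,17)]
5. Canonical ring: [(14/5,17) (16,17) (16,19) (3,19)]

Clipped polygon: [(14/5,17) (16,17) (16,19) (3,19)]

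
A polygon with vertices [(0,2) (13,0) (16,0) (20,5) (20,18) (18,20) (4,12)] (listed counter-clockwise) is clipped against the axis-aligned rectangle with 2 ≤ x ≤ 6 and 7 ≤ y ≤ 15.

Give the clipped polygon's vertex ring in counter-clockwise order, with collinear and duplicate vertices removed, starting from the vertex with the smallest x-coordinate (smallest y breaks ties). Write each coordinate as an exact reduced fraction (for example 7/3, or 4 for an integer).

Clipped polygon: [(2,7) (6,7) (6,92/7) (4,12)]

1. After x ≥ 2: [(2,7) (2,22/13) (13,0) (16,0) (20,5) (20,18) (18,20) (4,12)]
2. After x ≤ 6: [(2,7) (2,22/13) (6,14/13) (6,92/7) (4,12)]
3. After y ≥ 7: [(2,7) (2,7) (6,7) (6,92/7) (4,12)]
4. After y ≤ 15: [(2,7) (2,7) (6,7) (6,92/7) (4,12)]
5. Canonical ring: [(2,7) (6,7) (6,92/7) (4,12)]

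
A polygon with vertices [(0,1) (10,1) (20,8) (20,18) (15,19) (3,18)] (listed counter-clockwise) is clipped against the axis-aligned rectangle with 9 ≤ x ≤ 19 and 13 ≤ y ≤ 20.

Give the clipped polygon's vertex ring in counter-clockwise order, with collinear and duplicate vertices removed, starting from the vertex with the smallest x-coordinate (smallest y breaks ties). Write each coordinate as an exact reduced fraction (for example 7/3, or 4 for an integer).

Clipped polygon: [(9,13) (19,13) (19,91/5) (15,19) (9,37/2)]

1. After x ≥ 9: [(9,1) (10,1) (20,8) (20,18) (15,19) (9,37/2)]
2. After x ≤ 19: [(9,1) (10,1) (19,73/10) (19,91/5) (15,19) (9,37/2)]
3. After y ≥ 13: [(9,13) (19,13) (19,91/5) (15,19) (9,37/2)]
4. After y ≤ 20: [(9,13) (19,13) (19,91/5) (15,19) (9,37/2)]
5. Canonical ring: [(9,13) (19,13) (19,91/5) (15,19) (9,37/2)]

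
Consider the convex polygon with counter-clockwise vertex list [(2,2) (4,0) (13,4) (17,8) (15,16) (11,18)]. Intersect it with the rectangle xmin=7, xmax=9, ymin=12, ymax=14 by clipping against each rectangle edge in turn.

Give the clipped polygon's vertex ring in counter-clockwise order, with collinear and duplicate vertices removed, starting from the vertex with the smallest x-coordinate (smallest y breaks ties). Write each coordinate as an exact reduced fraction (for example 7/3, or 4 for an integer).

Clipped polygon: [(61/8,12) (9,12) (9,14) (35/4,14)]

1. After x ≥ 7: [(7,98/9) (7,4/3) (13,4) (17,8) (15,16) (11,18)]
2. After x ≤ 9: [(9,130/9) (7,98/9) (7,4/3) (9,20/9)]
3. After y ≥ 12: [(9,12) (9,130/9) (61/8,12)]
4. After y ≤ 14: [(9,12) (9,14) (35/4,14) (61/8,12)]
5. Canonical ring: [(61/8,12) (9,12) (9,14) (35/4,14)]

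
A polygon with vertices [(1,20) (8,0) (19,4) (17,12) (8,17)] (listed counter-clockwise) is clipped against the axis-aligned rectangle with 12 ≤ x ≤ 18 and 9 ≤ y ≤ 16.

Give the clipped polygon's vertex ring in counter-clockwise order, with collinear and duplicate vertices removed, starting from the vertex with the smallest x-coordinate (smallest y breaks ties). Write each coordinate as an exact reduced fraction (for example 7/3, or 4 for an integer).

1. After x ≥ 12: [(12,16/11) (19,4) (17,12) (12,133/9)]
2. After x ≤ 18: [(12,16/11) (18,40/11) (18,8) (17,12) (12,133/9)]
3. After y ≥ 9: [(12,9) (71/4,9) (17,12) (12,133/9)]
4. After y ≤ 16: [(12,9) (71/4,9) (17,12) (12,133/9)]
5. Canonical ring: [(12,9) (71/4,9) (17,12) (12,133/9)]

Clipped polygon: [(12,9) (71/4,9) (17,12) (12,133/9)]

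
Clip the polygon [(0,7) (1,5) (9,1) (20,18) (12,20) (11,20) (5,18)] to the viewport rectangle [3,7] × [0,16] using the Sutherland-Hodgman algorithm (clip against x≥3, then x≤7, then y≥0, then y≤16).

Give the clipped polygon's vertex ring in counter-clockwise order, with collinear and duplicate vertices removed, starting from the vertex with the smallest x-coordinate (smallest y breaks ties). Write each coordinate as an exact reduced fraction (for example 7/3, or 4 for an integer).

1. After x ≥ 3: [(3,68/5) (3,4) (9,1) (20,18) (12,20) (11,20) (5,18)]
2. After x ≤ 7: [(3,68/5) (3,4) (7,2) (7,56/3) (5,18)]
3. After y ≥ 0: [(3,68/5) (3,4) (7,2) (7,56/3) (5,18)]
4. After y ≤ 16: [(45/11,16) (3,68/5) (3,4) (7,2) (7,16)]
5. Canonical ring: [(3,4) (7,2) (7,16) (45/11,16) (3,68/5)]

Clipped polygon: [(3,4) (7,2) (7,16) (45/11,16) (3,68/5)]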